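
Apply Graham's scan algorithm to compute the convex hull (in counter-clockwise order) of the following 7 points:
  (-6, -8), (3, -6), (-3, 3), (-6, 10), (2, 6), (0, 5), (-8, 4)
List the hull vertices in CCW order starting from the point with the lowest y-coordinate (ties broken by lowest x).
Hull (CCW) = [(-6, -8), (3, -6), (2, 6), (-6, 10), (-8, 4)]

Graham scan procedure:
  1. Find the pivot p₀ = point with lowest y (tie → lowest x): (-6, -8).
  2. Sort the remaining points by polar angle around p₀.
  3. Walk through sorted points, maintaining a stack; pop the top while the last three entries make a non-left turn (cross product ≤ 0).
  4. Final stack is the convex hull in CCW order: (-6, -8), (3, -6), (2, 6), (-6, 10), (-8, 4).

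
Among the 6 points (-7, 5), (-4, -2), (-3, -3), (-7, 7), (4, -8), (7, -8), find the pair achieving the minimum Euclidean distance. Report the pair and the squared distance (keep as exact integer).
Pair = ((-4, -2), (-3, -3)); squared distance = 2

Compute all C(6, 2) = 15 pairwise squared distances (x_i − x_j)² + (y_i − y_j)². The minimum is 2, attained by the pair ((-4, -2), (-3, -3)).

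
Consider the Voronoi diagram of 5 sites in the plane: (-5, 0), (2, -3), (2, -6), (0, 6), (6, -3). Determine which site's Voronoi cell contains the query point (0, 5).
Nearest site = (0, 6)

The Voronoi cell of site s contains exactly those query points closer to s than to any other site. Compute squared distances from q = (0, 5) to each site:
  (0 − 0)² + (6 − 5)² = 1
  (-5 − 0)² + (0 − 5)² = 50
  (2 − 0)² + (-3 − 5)² = 68
  (6 − 0)² + (-3 − 5)² = 100
  (2 − 0)² + (-6 − 5)² = 125
Minimum is attained by (0, 6), so q lies in its Voronoi cell.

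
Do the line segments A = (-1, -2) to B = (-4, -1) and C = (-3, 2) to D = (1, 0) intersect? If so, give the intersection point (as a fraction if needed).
No (intersection of containing lines falls outside at least one segment)

Parametrize and solve: t = -6, s = 5. At least one of these is outside [0, 1], so the segments do not intersect.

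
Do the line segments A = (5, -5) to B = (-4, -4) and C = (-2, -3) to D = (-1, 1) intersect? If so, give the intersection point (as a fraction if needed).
No (intersection of containing lines falls outside at least one segment)

Parametrize and solve: t = 30/37, s = -11/37. At least one of these is outside [0, 1], so the segments do not intersect.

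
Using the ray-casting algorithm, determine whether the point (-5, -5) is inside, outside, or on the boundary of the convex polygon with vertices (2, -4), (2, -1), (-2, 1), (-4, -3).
The point (-5, -5) lies strictly outside the polygon

Cast a horizontal ray to the right from the query point and count how many polygon edges it crosses (each edge strictly once or zero times, handled with the usual half-open convention). 
Parity of crossings → even ⇒ outside.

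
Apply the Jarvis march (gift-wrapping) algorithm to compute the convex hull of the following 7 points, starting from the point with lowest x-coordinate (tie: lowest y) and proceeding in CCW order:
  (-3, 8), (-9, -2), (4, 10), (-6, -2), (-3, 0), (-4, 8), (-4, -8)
Hull (CCW) = [(-9, -2), (-4, -8), (4, 10), (-4, 8)]

Jarvis march: at each step, from the current hull vertex p, select the next vertex q as the point such that every other point lies strictly to the left of (or on) the directed line p → q. (Equivalently: for every other point r, the cross product (q − p) × (r − p) ≥ 0.)
Starting point (lowest x, tie lowest y): (-9, -2). Wrap until returning to start. Resulting hull: (-9, -2), (-4, -8), (4, 10), (-4, 8).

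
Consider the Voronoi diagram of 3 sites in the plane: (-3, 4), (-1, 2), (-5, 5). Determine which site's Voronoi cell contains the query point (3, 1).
Nearest site = (-1, 2)

The Voronoi cell of site s contains exactly those query points closer to s than to any other site. Compute squared distances from q = (3, 1) to each site:
  (-1 − 3)² + (2 − 1)² = 17
  (-3 − 3)² + (4 − 1)² = 45
  (-5 − 3)² + (5 − 1)² = 80
Minimum is attained by (-1, 2), so q lies in its Voronoi cell.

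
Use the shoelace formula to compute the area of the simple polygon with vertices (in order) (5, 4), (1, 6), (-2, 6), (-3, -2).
Area = 32

Shoelace formula: Area = (1/2) |Σ_i (x_i · y_{i+1} − x_{i+1} · y_i)| (indices mod n). Compute each cross term:
  (5)(6) − (1)(4) = 26
  (1)(6) − (-2)(6) = 18
  (-2)(-2) − (-3)(6) = 22
  (-3)(4) − (5)(-2) = -2
Sum = 64, so (signed) Area = 64/2 = 32, |Area| = 32.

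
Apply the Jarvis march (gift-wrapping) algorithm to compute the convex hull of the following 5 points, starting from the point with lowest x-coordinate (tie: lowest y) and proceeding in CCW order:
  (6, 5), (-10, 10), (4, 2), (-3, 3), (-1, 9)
Hull (CCW) = [(-10, 10), (-3, 3), (4, 2), (6, 5), (-1, 9)]

Jarvis march: at each step, from the current hull vertex p, select the next vertex q as the point such that every other point lies strictly to the left of (or on) the directed line p → q. (Equivalently: for every other point r, the cross product (q − p) × (r − p) ≥ 0.)
Starting point (lowest x, tie lowest y): (-10, 10). Wrap until returning to start. Resulting hull: (-10, 10), (-3, 3), (4, 2), (6, 5), (-1, 9).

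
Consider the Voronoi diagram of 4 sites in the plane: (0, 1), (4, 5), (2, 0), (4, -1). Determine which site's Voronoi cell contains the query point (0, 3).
Nearest site = (0, 1)

The Voronoi cell of site s contains exactly those query points closer to s than to any other site. Compute squared distances from q = (0, 3) to each site:
  (0 − 0)² + (1 − 3)² = 4
  (2 − 0)² + (0 − 3)² = 13
  (4 − 0)² + (5 − 3)² = 20
  (4 − 0)² + (-1 − 3)² = 32
Minimum is attained by (0, 1), so q lies in its Voronoi cell.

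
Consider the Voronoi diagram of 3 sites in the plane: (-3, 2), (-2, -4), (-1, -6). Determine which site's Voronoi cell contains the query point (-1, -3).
Nearest site = (-2, -4)

The Voronoi cell of site s contains exactly those query points closer to s than to any other site. Compute squared distances from q = (-1, -3) to each site:
  (-2 − -1)² + (-4 − -3)² = 2
  (-1 − -1)² + (-6 − -3)² = 9
  (-3 − -1)² + (2 − -3)² = 29
Minimum is attained by (-2, -4), so q lies in its Voronoi cell.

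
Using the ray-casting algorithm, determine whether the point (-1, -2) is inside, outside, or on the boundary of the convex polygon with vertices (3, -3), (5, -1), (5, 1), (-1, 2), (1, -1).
The point (-1, -2) lies strictly outside the polygon

Cast a horizontal ray to the right from the query point and count how many polygon edges it crosses (each edge strictly once or zero times, handled with the usual half-open convention). 
Parity of crossings → even ⇒ outside.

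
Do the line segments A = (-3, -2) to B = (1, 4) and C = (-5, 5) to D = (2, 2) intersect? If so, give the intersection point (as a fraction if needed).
Yes; intersection at (5/27, 25/9) (t = 43/54 on AB, s = 20/27 on CD)

Parametrize AB as A + t(B − A) = (-3 + 4 t, -2 + 6 t) and CD as C + s(D − C) = (-5 + 7 s, 5 + -3 s). Solve the linear system for (t, s). Determinant = 54 ≠ 0, so a unique intersection of the containing lines exists. Solution: t = 43/54, s = 20/27 — both in [0, 1], so the segments cross. Intersection point: (5/27, 25/9).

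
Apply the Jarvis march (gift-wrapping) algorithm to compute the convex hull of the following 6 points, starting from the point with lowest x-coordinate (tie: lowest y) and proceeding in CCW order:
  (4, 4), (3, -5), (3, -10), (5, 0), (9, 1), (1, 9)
Hull (CCW) = [(1, 9), (3, -10), (9, 1)]

Jarvis march: at each step, from the current hull vertex p, select the next vertex q as the point such that every other point lies strictly to the left of (or on) the directed line p → q. (Equivalently: for every other point r, the cross product (q − p) × (r − p) ≥ 0.)
Starting point (lowest x, tie lowest y): (1, 9). Wrap until returning to start. Resulting hull: (1, 9), (3, -10), (9, 1).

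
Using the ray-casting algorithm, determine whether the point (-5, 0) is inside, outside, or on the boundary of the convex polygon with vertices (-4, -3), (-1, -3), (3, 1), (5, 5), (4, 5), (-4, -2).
The point (-5, 0) lies strictly outside the polygon

Cast a horizontal ray to the right from the query point and count how many polygon edges it crosses (each edge strictly once or zero times, handled with the usual half-open convention). 
Parity of crossings → even ⇒ outside.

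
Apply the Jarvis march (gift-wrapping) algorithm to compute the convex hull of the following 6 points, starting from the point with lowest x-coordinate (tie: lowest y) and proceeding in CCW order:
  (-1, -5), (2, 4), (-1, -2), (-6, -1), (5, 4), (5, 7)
Hull (CCW) = [(-6, -1), (-1, -5), (5, 4), (5, 7)]

Jarvis march: at each step, from the current hull vertex p, select the next vertex q as the point such that every other point lies strictly to the left of (or on) the directed line p → q. (Equivalently: for every other point r, the cross product (q − p) × (r − p) ≥ 0.)
Starting point (lowest x, tie lowest y): (-6, -1). Wrap until returning to start. Resulting hull: (-6, -1), (-1, -5), (5, 4), (5, 7).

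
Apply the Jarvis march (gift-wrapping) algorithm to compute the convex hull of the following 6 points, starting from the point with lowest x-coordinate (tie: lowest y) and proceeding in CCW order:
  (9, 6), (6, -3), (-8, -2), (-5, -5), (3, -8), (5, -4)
Hull (CCW) = [(-8, -2), (-5, -5), (3, -8), (6, -3), (9, 6)]

Jarvis march: at each step, from the current hull vertex p, select the next vertex q as the point such that every other point lies strictly to the left of (or on) the directed line p → q. (Equivalently: for every other point r, the cross product (q − p) × (r − p) ≥ 0.)
Starting point (lowest x, tie lowest y): (-8, -2). Wrap until returning to start. Resulting hull: (-8, -2), (-5, -5), (3, -8), (6, -3), (9, 6).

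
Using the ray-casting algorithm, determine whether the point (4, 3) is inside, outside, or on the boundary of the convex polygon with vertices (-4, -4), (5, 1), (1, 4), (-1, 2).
The point (4, 3) lies strictly outside the polygon

Cast a horizontal ray to the right from the query point and count how many polygon edges it crosses (each edge strictly once or zero times, handled with the usual half-open convention). 
Parity of crossings → even ⇒ outside.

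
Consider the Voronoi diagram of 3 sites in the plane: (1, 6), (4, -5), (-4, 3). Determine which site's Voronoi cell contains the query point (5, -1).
Nearest site = (4, -5)

The Voronoi cell of site s contains exactly those query points closer to s than to any other site. Compute squared distances from q = (5, -1) to each site:
  (4 − 5)² + (-5 − -1)² = 17
  (1 − 5)² + (6 − -1)² = 65
  (-4 − 5)² + (3 − -1)² = 97
Minimum is attained by (4, -5), so q lies in its Voronoi cell.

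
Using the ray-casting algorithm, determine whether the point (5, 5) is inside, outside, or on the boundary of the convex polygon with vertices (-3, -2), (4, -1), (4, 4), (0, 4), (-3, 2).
The point (5, 5) lies strictly outside the polygon

Cast a horizontal ray to the right from the query point and count how many polygon edges it crosses (each edge strictly once or zero times, handled with the usual half-open convention). 
Parity of crossings → even ⇒ outside.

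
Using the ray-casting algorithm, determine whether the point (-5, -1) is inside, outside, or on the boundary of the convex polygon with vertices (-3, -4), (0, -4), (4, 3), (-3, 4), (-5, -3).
The point (-5, -1) lies strictly outside the polygon

Cast a horizontal ray to the right from the query point and count how many polygon edges it crosses (each edge strictly once or zero times, handled with the usual half-open convention). 
Parity of crossings → even ⇒ outside.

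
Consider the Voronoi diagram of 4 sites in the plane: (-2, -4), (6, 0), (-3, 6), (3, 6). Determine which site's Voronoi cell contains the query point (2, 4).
Nearest site = (3, 6)

The Voronoi cell of site s contains exactly those query points closer to s than to any other site. Compute squared distances from q = (2, 4) to each site:
  (3 − 2)² + (6 − 4)² = 5
  (-3 − 2)² + (6 − 4)² = 29
  (6 − 2)² + (0 − 4)² = 32
  (-2 − 2)² + (-4 − 4)² = 80
Minimum is attained by (3, 6), so q lies in its Voronoi cell.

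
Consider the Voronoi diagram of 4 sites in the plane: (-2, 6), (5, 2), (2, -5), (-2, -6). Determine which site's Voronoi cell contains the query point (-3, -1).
Nearest site = (-2, -6)

The Voronoi cell of site s contains exactly those query points closer to s than to any other site. Compute squared distances from q = (-3, -1) to each site:
  (-2 − -3)² + (-6 − -1)² = 26
  (2 − -3)² + (-5 − -1)² = 41
  (-2 − -3)² + (6 − -1)² = 50
  (5 − -3)² + (2 − -1)² = 73
Minimum is attained by (-2, -6), so q lies in its Voronoi cell.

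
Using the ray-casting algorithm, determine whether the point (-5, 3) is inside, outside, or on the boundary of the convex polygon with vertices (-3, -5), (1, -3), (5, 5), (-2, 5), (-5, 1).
The point (-5, 3) lies strictly outside the polygon

Cast a horizontal ray to the right from the query point and count how many polygon edges it crosses (each edge strictly once or zero times, handled with the usual half-open convention). 
Parity of crossings → even ⇒ outside.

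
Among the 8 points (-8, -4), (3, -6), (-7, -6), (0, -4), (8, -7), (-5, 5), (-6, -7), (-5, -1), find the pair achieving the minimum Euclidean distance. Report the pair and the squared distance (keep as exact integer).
Pair = ((-7, -6), (-6, -7)); squared distance = 2

Compute all C(8, 2) = 28 pairwise squared distances (x_i − x_j)² + (y_i − y_j)². The minimum is 2, attained by the pair ((-7, -6), (-6, -7)).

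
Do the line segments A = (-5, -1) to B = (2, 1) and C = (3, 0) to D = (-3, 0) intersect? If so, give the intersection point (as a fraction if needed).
Yes; intersection at (-3/2, 0) (t = 1/2 on AB, s = 3/4 on CD)

Parametrize AB as A + t(B − A) = (-5 + 7 t, -1 + 2 t) and CD as C + s(D − C) = (3 + -6 s, 0 + 0 s). Solve the linear system for (t, s). Determinant = -12 ≠ 0, so a unique intersection of the containing lines exists. Solution: t = 1/2, s = 3/4 — both in [0, 1], so the segments cross. Intersection point: (-3/2, 0).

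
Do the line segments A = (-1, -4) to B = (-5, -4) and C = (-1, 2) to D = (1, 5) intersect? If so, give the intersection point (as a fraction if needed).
No (intersection of containing lines falls outside at least one segment)

Parametrize and solve: t = 1, s = -2. At least one of these is outside [0, 1], so the segments do not intersect.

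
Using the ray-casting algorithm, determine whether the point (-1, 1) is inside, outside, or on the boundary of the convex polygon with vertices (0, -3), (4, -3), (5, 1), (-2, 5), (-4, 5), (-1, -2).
The point (-1, 1) lies strictly inside the polygon

Cast a horizontal ray to the right from the query point and count how many polygon edges it crosses (each edge strictly once or zero times, handled with the usual half-open convention). 
Parity of crossings → odd ⇒ inside.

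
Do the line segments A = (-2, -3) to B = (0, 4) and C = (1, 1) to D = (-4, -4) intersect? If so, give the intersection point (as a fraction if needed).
Yes; intersection at (-8/5, -8/5) (t = 1/5 on AB, s = 13/25 on CD)

Parametrize AB as A + t(B − A) = (-2 + 2 t, -3 + 7 t) and CD as C + s(D − C) = (1 + -5 s, 1 + -5 s). Solve the linear system for (t, s). Determinant = -25 ≠ 0, so a unique intersection of the containing lines exists. Solution: t = 1/5, s = 13/25 — both in [0, 1], so the segments cross. Intersection point: (-8/5, -8/5).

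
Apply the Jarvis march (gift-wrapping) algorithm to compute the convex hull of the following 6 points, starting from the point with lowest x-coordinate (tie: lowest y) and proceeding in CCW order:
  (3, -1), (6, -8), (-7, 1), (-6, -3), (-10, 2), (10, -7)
Hull (CCW) = [(-10, 2), (-6, -3), (6, -8), (10, -7), (3, -1)]

Jarvis march: at each step, from the current hull vertex p, select the next vertex q as the point such that every other point lies strictly to the left of (or on) the directed line p → q. (Equivalently: for every other point r, the cross product (q − p) × (r − p) ≥ 0.)
Starting point (lowest x, tie lowest y): (-10, 2). Wrap until returning to start. Resulting hull: (-10, 2), (-6, -3), (6, -8), (10, -7), (3, -1).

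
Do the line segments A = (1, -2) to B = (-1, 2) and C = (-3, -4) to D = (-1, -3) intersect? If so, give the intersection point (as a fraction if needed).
No (intersection of containing lines falls outside at least one segment)

Parametrize and solve: t = 0, s = 2. At least one of these is outside [0, 1], so the segments do not intersect.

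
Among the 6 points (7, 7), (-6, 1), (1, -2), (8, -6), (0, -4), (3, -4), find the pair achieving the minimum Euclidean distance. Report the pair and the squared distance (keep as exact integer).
Pair = ((1, -2), (0, -4)); squared distance = 5

Compute all C(6, 2) = 15 pairwise squared distances (x_i − x_j)² + (y_i − y_j)². The minimum is 5, attained by the pair ((1, -2), (0, -4)).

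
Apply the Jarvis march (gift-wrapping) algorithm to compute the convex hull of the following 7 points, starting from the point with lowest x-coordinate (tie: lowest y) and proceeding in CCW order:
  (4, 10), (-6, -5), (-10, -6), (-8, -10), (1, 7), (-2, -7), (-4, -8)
Hull (CCW) = [(-10, -6), (-8, -10), (-2, -7), (4, 10), (1, 7)]

Jarvis march: at each step, from the current hull vertex p, select the next vertex q as the point such that every other point lies strictly to the left of (or on) the directed line p → q. (Equivalently: for every other point r, the cross product (q − p) × (r − p) ≥ 0.)
Starting point (lowest x, tie lowest y): (-10, -6). Wrap until returning to start. Resulting hull: (-10, -6), (-8, -10), (-2, -7), (4, 10), (1, 7).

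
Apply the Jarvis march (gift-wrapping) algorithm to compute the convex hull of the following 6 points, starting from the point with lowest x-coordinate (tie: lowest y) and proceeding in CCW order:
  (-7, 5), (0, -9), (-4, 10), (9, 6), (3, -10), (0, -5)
Hull (CCW) = [(-7, 5), (0, -9), (3, -10), (9, 6), (-4, 10)]

Jarvis march: at each step, from the current hull vertex p, select the next vertex q as the point such that every other point lies strictly to the left of (or on) the directed line p → q. (Equivalently: for every other point r, the cross product (q − p) × (r − p) ≥ 0.)
Starting point (lowest x, tie lowest y): (-7, 5). Wrap until returning to start. Resulting hull: (-7, 5), (0, -9), (3, -10), (9, 6), (-4, 10).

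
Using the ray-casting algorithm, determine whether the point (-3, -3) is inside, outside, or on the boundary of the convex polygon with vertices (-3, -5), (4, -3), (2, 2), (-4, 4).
The point (-3, -3) lies strictly inside the polygon

Cast a horizontal ray to the right from the query point and count how many polygon edges it crosses (each edge strictly once or zero times, handled with the usual half-open convention). 
Parity of crossings → odd ⇒ inside.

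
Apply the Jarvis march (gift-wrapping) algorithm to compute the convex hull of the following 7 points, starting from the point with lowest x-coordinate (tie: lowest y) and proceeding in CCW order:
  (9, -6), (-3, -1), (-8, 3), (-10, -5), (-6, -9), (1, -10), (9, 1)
Hull (CCW) = [(-10, -5), (-6, -9), (1, -10), (9, -6), (9, 1), (-8, 3)]

Jarvis march: at each step, from the current hull vertex p, select the next vertex q as the point such that every other point lies strictly to the left of (or on) the directed line p → q. (Equivalently: for every other point r, the cross product (q − p) × (r − p) ≥ 0.)
Starting point (lowest x, tie lowest y): (-10, -5). Wrap until returning to start. Resulting hull: (-10, -5), (-6, -9), (1, -10), (9, -6), (9, 1), (-8, 3).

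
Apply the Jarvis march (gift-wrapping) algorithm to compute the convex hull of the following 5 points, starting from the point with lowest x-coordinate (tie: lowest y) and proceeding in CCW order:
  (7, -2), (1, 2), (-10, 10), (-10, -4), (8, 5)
Hull (CCW) = [(-10, -4), (7, -2), (8, 5), (-10, 10)]

Jarvis march: at each step, from the current hull vertex p, select the next vertex q as the point such that every other point lies strictly to the left of (or on) the directed line p → q. (Equivalently: for every other point r, the cross product (q − p) × (r − p) ≥ 0.)
Starting point (lowest x, tie lowest y): (-10, -4). Wrap until returning to start. Resulting hull: (-10, -4), (7, -2), (8, 5), (-10, 10).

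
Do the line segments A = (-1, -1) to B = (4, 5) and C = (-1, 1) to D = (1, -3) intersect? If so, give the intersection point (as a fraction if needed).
Yes; intersection at (-3/8, -1/4) (t = 1/8 on AB, s = 5/16 on CD)

Parametrize AB as A + t(B − A) = (-1 + 5 t, -1 + 6 t) and CD as C + s(D − C) = (-1 + 2 s, 1 + -4 s). Solve the linear system for (t, s). Determinant = 32 ≠ 0, so a unique intersection of the containing lines exists. Solution: t = 1/8, s = 5/16 — both in [0, 1], so the segments cross. Intersection point: (-3/8, -1/4).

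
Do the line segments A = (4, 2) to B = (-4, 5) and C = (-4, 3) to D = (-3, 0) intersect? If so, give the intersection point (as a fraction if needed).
No (intersection of containing lines falls outside at least one segment)

Parametrize and solve: t = 23/21, s = -16/21. At least one of these is outside [0, 1], so the segments do not intersect.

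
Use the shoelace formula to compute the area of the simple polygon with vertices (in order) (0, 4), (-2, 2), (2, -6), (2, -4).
Area = 14

Shoelace formula: Area = (1/2) |Σ_i (x_i · y_{i+1} − x_{i+1} · y_i)| (indices mod n). Compute each cross term:
  (0)(2) − (-2)(4) = 8
  (-2)(-6) − (2)(2) = 8
  (2)(-4) − (2)(-6) = 4
  (2)(4) − (0)(-4) = 8
Sum = 28, so (signed) Area = 28/2 = 14, |Area| = 14.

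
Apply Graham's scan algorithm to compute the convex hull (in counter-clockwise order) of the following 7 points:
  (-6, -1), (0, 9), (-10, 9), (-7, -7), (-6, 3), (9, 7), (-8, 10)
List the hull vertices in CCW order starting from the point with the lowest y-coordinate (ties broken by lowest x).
Hull (CCW) = [(-7, -7), (9, 7), (0, 9), (-8, 10), (-10, 9)]

Graham scan procedure:
  1. Find the pivot p₀ = point with lowest y (tie → lowest x): (-7, -7).
  2. Sort the remaining points by polar angle around p₀.
  3. Walk through sorted points, maintaining a stack; pop the top while the last three entries make a non-left turn (cross product ≤ 0).
  4. Final stack is the convex hull in CCW order: (-7, -7), (9, 7), (0, 9), (-8, 10), (-10, 9).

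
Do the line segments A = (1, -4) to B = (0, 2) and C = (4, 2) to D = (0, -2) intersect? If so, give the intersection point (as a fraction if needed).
Yes; intersection at (4/7, -10/7) (t = 3/7 on AB, s = 6/7 on CD)

Parametrize AB as A + t(B − A) = (1 + -1 t, -4 + 6 t) and CD as C + s(D − C) = (4 + -4 s, 2 + -4 s). Solve the linear system for (t, s). Determinant = -28 ≠ 0, so a unique intersection of the containing lines exists. Solution: t = 3/7, s = 6/7 — both in [0, 1], so the segments cross. Intersection point: (4/7, -10/7).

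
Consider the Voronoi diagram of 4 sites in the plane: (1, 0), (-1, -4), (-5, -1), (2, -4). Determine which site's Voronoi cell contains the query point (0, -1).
Nearest site = (1, 0)

The Voronoi cell of site s contains exactly those query points closer to s than to any other site. Compute squared distances from q = (0, -1) to each site:
  (1 − 0)² + (0 − -1)² = 2
  (-1 − 0)² + (-4 − -1)² = 10
  (2 − 0)² + (-4 − -1)² = 13
  (-5 − 0)² + (-1 − -1)² = 25
Minimum is attained by (1, 0), so q lies in its Voronoi cell.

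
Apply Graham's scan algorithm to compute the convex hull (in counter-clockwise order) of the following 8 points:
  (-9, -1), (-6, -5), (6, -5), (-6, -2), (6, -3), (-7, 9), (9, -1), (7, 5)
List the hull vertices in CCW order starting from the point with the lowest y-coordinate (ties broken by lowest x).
Hull (CCW) = [(-6, -5), (6, -5), (9, -1), (7, 5), (-7, 9), (-9, -1)]

Graham scan procedure:
  1. Find the pivot p₀ = point with lowest y (tie → lowest x): (-6, -5).
  2. Sort the remaining points by polar angle around p₀.
  3. Walk through sorted points, maintaining a stack; pop the top while the last three entries make a non-left turn (cross product ≤ 0).
  4. Final stack is the convex hull in CCW order: (-6, -5), (6, -5), (9, -1), (7, 5), (-7, 9), (-9, -1).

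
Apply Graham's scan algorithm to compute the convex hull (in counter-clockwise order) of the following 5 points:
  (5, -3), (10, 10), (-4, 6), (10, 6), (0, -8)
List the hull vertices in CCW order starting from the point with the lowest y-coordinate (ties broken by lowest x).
Hull (CCW) = [(0, -8), (5, -3), (10, 6), (10, 10), (-4, 6)]

Graham scan procedure:
  1. Find the pivot p₀ = point with lowest y (tie → lowest x): (0, -8).
  2. Sort the remaining points by polar angle around p₀.
  3. Walk through sorted points, maintaining a stack; pop the top while the last three entries make a non-left turn (cross product ≤ 0).
  4. Final stack is the convex hull in CCW order: (0, -8), (5, -3), (10, 6), (10, 10), (-4, 6).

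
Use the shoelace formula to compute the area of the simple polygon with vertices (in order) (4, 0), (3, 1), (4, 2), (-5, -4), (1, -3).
Area = 31/2

Shoelace formula: Area = (1/2) |Σ_i (x_i · y_{i+1} − x_{i+1} · y_i)| (indices mod n). Compute each cross term:
  (4)(1) − (3)(0) = 4
  (3)(2) − (4)(1) = 2
  (4)(-4) − (-5)(2) = -6
  (-5)(-3) − (1)(-4) = 19
  (1)(0) − (4)(-3) = 12
Sum = 31, so (signed) Area = 31/2 = 31/2, |Area| = 31/2.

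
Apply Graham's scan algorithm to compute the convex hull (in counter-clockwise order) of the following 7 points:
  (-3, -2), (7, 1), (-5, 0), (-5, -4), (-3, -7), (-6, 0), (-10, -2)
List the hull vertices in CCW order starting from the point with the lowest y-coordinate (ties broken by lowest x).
Hull (CCW) = [(-3, -7), (7, 1), (-6, 0), (-10, -2)]

Graham scan procedure:
  1. Find the pivot p₀ = point with lowest y (tie → lowest x): (-3, -7).
  2. Sort the remaining points by polar angle around p₀.
  3. Walk through sorted points, maintaining a stack; pop the top while the last three entries make a non-left turn (cross product ≤ 0).
  4. Final stack is the convex hull in CCW order: (-3, -7), (7, 1), (-6, 0), (-10, -2).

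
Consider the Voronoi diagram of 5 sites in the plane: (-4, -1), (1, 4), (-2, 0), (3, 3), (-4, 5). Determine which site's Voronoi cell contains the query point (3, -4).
Nearest site = (-2, 0)

The Voronoi cell of site s contains exactly those query points closer to s than to any other site. Compute squared distances from q = (3, -4) to each site:
  (-2 − 3)² + (0 − -4)² = 41
  (3 − 3)² + (3 − -4)² = 49
  (-4 − 3)² + (-1 − -4)² = 58
  (1 − 3)² + (4 − -4)² = 68
  (-4 − 3)² + (5 − -4)² = 130
Minimum is attained by (-2, 0), so q lies in its Voronoi cell.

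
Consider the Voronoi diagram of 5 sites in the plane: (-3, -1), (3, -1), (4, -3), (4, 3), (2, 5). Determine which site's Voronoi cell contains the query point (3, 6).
Nearest site = (2, 5)

The Voronoi cell of site s contains exactly those query points closer to s than to any other site. Compute squared distances from q = (3, 6) to each site:
  (2 − 3)² + (5 − 6)² = 2
  (4 − 3)² + (3 − 6)² = 10
  (3 − 3)² + (-1 − 6)² = 49
  (4 − 3)² + (-3 − 6)² = 82
  (-3 − 3)² + (-1 − 6)² = 85
Minimum is attained by (2, 5), so q lies in its Voronoi cell.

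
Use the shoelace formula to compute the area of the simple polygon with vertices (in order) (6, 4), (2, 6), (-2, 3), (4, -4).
Area = 41

Shoelace formula: Area = (1/2) |Σ_i (x_i · y_{i+1} − x_{i+1} · y_i)| (indices mod n). Compute each cross term:
  (6)(6) − (2)(4) = 28
  (2)(3) − (-2)(6) = 18
  (-2)(-4) − (4)(3) = -4
  (4)(4) − (6)(-4) = 40
Sum = 82, so (signed) Area = 82/2 = 41, |Area| = 41.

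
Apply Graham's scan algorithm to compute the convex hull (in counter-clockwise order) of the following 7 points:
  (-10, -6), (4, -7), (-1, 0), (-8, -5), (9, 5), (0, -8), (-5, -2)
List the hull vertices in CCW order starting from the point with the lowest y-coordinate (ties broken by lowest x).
Hull (CCW) = [(0, -8), (4, -7), (9, 5), (-5, -2), (-10, -6)]

Graham scan procedure:
  1. Find the pivot p₀ = point with lowest y (tie → lowest x): (0, -8).
  2. Sort the remaining points by polar angle around p₀.
  3. Walk through sorted points, maintaining a stack; pop the top while the last three entries make a non-left turn (cross product ≤ 0).
  4. Final stack is the convex hull in CCW order: (0, -8), (4, -7), (9, 5), (-5, -2), (-10, -6).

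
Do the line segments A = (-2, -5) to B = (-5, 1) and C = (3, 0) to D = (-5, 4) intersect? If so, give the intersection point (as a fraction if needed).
No (intersection of containing lines falls outside at least one segment)

Parametrize and solve: t = 5/3, s = 5/4. At least one of these is outside [0, 1], so the segments do not intersect.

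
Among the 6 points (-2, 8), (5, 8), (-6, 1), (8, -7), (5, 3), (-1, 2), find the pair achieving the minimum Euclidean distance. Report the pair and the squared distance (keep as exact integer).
Pair = ((5, 8), (5, 3)); squared distance = 25

Compute all C(6, 2) = 15 pairwise squared distances (x_i − x_j)² + (y_i − y_j)². The minimum is 25, attained by the pair ((5, 8), (5, 3)).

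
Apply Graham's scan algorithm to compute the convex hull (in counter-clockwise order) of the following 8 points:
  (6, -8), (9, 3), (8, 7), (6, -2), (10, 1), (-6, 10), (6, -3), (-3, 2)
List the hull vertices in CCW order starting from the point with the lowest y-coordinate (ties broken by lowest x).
Hull (CCW) = [(6, -8), (10, 1), (8, 7), (-6, 10), (-3, 2)]

Graham scan procedure:
  1. Find the pivot p₀ = point with lowest y (tie → lowest x): (6, -8).
  2. Sort the remaining points by polar angle around p₀.
  3. Walk through sorted points, maintaining a stack; pop the top while the last three entries make a non-left turn (cross product ≤ 0).
  4. Final stack is the convex hull in CCW order: (6, -8), (10, 1), (8, 7), (-6, 10), (-3, 2).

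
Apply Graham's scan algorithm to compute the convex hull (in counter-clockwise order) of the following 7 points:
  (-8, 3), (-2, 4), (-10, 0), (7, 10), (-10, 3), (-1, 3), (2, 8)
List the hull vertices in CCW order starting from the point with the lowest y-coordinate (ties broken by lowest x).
Hull (CCW) = [(-10, 0), (-1, 3), (7, 10), (2, 8), (-10, 3)]

Graham scan procedure:
  1. Find the pivot p₀ = point with lowest y (tie → lowest x): (-10, 0).
  2. Sort the remaining points by polar angle around p₀.
  3. Walk through sorted points, maintaining a stack; pop the top while the last three entries make a non-left turn (cross product ≤ 0).
  4. Final stack is the convex hull in CCW order: (-10, 0), (-1, 3), (7, 10), (2, 8), (-10, 3).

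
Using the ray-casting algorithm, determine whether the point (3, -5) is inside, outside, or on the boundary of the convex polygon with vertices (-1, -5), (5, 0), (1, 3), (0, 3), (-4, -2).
The point (3, -5) lies strictly outside the polygon

Cast a horizontal ray to the right from the query point and count how many polygon edges it crosses (each edge strictly once or zero times, handled with the usual half-open convention). 
Parity of crossings → even ⇒ outside.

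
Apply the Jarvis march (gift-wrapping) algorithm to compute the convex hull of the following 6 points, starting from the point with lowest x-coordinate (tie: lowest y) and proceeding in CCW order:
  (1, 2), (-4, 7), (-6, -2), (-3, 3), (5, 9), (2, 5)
Hull (CCW) = [(-6, -2), (1, 2), (5, 9), (-4, 7)]

Jarvis march: at each step, from the current hull vertex p, select the next vertex q as the point such that every other point lies strictly to the left of (or on) the directed line p → q. (Equivalently: for every other point r, the cross product (q − p) × (r − p) ≥ 0.)
Starting point (lowest x, tie lowest y): (-6, -2). Wrap until returning to start. Resulting hull: (-6, -2), (1, 2), (5, 9), (-4, 7).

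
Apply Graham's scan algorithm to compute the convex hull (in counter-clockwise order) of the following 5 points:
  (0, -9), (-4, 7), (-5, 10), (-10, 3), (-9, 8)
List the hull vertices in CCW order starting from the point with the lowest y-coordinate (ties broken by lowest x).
Hull (CCW) = [(0, -9), (-4, 7), (-5, 10), (-9, 8), (-10, 3)]

Graham scan procedure:
  1. Find the pivot p₀ = point with lowest y (tie → lowest x): (0, -9).
  2. Sort the remaining points by polar angle around p₀.
  3. Walk through sorted points, maintaining a stack; pop the top while the last three entries make a non-left turn (cross product ≤ 0).
  4. Final stack is the convex hull in CCW order: (0, -9), (-4, 7), (-5, 10), (-9, 8), (-10, 3).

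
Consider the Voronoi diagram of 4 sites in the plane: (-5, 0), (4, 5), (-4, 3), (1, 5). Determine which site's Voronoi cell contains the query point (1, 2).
Nearest site = (1, 5)

The Voronoi cell of site s contains exactly those query points closer to s than to any other site. Compute squared distances from q = (1, 2) to each site:
  (1 − 1)² + (5 − 2)² = 9
  (4 − 1)² + (5 − 2)² = 18
  (-4 − 1)² + (3 − 2)² = 26
  (-5 − 1)² + (0 − 2)² = 40
Minimum is attained by (1, 5), so q lies in its Voronoi cell.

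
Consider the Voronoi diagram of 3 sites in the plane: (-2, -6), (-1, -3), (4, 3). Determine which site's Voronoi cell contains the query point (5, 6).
Nearest site = (4, 3)

The Voronoi cell of site s contains exactly those query points closer to s than to any other site. Compute squared distances from q = (5, 6) to each site:
  (4 − 5)² + (3 − 6)² = 10
  (-1 − 5)² + (-3 − 6)² = 117
  (-2 − 5)² + (-6 − 6)² = 193
Minimum is attained by (4, 3), so q lies in its Voronoi cell.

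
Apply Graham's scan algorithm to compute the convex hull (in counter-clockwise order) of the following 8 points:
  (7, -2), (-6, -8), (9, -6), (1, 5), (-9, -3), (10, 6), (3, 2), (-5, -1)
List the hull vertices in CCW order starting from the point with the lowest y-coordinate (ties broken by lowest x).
Hull (CCW) = [(-6, -8), (9, -6), (10, 6), (1, 5), (-9, -3)]

Graham scan procedure:
  1. Find the pivot p₀ = point with lowest y (tie → lowest x): (-6, -8).
  2. Sort the remaining points by polar angle around p₀.
  3. Walk through sorted points, maintaining a stack; pop the top while the last three entries make a non-left turn (cross product ≤ 0).
  4. Final stack is the convex hull in CCW order: (-6, -8), (9, -6), (10, 6), (1, 5), (-9, -3).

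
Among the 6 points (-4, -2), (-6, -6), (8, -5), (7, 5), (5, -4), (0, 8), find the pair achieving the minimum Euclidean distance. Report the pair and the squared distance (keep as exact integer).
Pair = ((8, -5), (5, -4)); squared distance = 10

Compute all C(6, 2) = 15 pairwise squared distances (x_i − x_j)² + (y_i − y_j)². The minimum is 10, attained by the pair ((8, -5), (5, -4)).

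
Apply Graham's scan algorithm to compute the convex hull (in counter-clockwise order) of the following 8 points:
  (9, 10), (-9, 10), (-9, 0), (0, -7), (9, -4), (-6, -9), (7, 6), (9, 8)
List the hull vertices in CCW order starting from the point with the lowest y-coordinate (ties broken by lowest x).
Hull (CCW) = [(-6, -9), (9, -4), (9, 10), (-9, 10), (-9, 0)]

Graham scan procedure:
  1. Find the pivot p₀ = point with lowest y (tie → lowest x): (-6, -9).
  2. Sort the remaining points by polar angle around p₀.
  3. Walk through sorted points, maintaining a stack; pop the top while the last three entries make a non-left turn (cross product ≤ 0).
  4. Final stack is the convex hull in CCW order: (-6, -9), (9, -4), (9, 10), (-9, 10), (-9, 0).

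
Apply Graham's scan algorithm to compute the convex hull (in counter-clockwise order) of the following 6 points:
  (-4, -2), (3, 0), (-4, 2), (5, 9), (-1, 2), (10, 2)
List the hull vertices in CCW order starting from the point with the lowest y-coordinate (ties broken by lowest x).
Hull (CCW) = [(-4, -2), (10, 2), (5, 9), (-4, 2)]

Graham scan procedure:
  1. Find the pivot p₀ = point with lowest y (tie → lowest x): (-4, -2).
  2. Sort the remaining points by polar angle around p₀.
  3. Walk through sorted points, maintaining a stack; pop the top while the last three entries make a non-left turn (cross product ≤ 0).
  4. Final stack is the convex hull in CCW order: (-4, -2), (10, 2), (5, 9), (-4, 2).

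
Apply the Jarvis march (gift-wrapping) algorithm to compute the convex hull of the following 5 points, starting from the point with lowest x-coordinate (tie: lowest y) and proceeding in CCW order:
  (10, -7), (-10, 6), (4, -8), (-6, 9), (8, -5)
Hull (CCW) = [(-10, 6), (4, -8), (10, -7), (-6, 9)]

Jarvis march: at each step, from the current hull vertex p, select the next vertex q as the point such that every other point lies strictly to the left of (or on) the directed line p → q. (Equivalently: for every other point r, the cross product (q − p) × (r − p) ≥ 0.)
Starting point (lowest x, tie lowest y): (-10, 6). Wrap until returning to start. Resulting hull: (-10, 6), (4, -8), (10, -7), (-6, 9).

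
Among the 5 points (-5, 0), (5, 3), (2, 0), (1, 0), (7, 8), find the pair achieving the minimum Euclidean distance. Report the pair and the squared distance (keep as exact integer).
Pair = ((2, 0), (1, 0)); squared distance = 1

Compute all C(5, 2) = 10 pairwise squared distances (x_i − x_j)² + (y_i − y_j)². The minimum is 1, attained by the pair ((2, 0), (1, 0)).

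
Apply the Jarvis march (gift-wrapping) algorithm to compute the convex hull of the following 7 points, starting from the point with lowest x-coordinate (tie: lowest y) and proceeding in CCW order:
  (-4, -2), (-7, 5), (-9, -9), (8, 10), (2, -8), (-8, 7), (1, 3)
Hull (CCW) = [(-9, -9), (2, -8), (8, 10), (-8, 7)]

Jarvis march: at each step, from the current hull vertex p, select the next vertex q as the point such that every other point lies strictly to the left of (or on) the directed line p → q. (Equivalently: for every other point r, the cross product (q − p) × (r − p) ≥ 0.)
Starting point (lowest x, tie lowest y): (-9, -9). Wrap until returning to start. Resulting hull: (-9, -9), (2, -8), (8, 10), (-8, 7).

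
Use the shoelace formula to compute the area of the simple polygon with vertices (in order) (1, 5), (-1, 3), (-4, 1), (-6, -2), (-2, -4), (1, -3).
Area = 71/2

Shoelace formula: Area = (1/2) |Σ_i (x_i · y_{i+1} − x_{i+1} · y_i)| (indices mod n). Compute each cross term:
  (1)(3) − (-1)(5) = 8
  (-1)(1) − (-4)(3) = 11
  (-4)(-2) − (-6)(1) = 14
  (-6)(-4) − (-2)(-2) = 20
  (-2)(-3) − (1)(-4) = 10
  (1)(5) − (1)(-3) = 8
Sum = 71, so (signed) Area = 71/2 = 71/2, |Area| = 71/2.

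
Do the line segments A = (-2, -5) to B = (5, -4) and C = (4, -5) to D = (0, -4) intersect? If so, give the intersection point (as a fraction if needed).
Yes; intersection at (20/11, -49/11) (t = 6/11 on AB, s = 6/11 on CD)

Parametrize AB as A + t(B − A) = (-2 + 7 t, -5 + 1 t) and CD as C + s(D − C) = (4 + -4 s, -5 + 1 s). Solve the linear system for (t, s). Determinant = -11 ≠ 0, so a unique intersection of the containing lines exists. Solution: t = 6/11, s = 6/11 — both in [0, 1], so the segments cross. Intersection point: (20/11, -49/11).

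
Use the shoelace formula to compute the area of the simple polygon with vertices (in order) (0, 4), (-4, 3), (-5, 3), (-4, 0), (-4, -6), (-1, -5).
Area = 65/2

Shoelace formula: Area = (1/2) |Σ_i (x_i · y_{i+1} − x_{i+1} · y_i)| (indices mod n). Compute each cross term:
  (0)(3) − (-4)(4) = 16
  (-4)(3) − (-5)(3) = 3
  (-5)(0) − (-4)(3) = 12
  (-4)(-6) − (-4)(0) = 24
  (-4)(-5) − (-1)(-6) = 14
  (-1)(4) − (0)(-5) = -4
Sum = 65, so (signed) Area = 65/2 = 65/2, |Area| = 65/2.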